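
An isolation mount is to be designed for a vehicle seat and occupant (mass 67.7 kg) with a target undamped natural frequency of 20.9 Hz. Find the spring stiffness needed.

ω_n = 2πf_n = 2π × 20.9 = 131.3 rad/s.
k = m·ω_n² = 67.7 × 131.3² = 67.7 × 17240 = 1167000 N/m.

1170000 N/m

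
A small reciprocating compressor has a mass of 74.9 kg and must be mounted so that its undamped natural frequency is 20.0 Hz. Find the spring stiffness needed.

ω_n = 2πf_n = 2π × 20.0 = 125.7 rad/s.
k = m·ω_n² = 74.9 × 125.7² = 74.9 × 15790 = 1183000 N/m.

1180000 N/m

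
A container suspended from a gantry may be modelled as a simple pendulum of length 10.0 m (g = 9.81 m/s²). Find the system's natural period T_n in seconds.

6.34 s

For a simple pendulum ω_n = √(g/L) = √(9.81/10.0) = √0.9810 = 0.9905 rad/s.
T_n = 2π/ω_n = 6.283/0.9905 = 6.344 s.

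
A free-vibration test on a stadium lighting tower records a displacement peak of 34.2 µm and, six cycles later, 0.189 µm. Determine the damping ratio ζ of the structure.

0.137

Logarithmic decrement δ = (1/n)·ln(x₀/x_n) = (1/6)·ln(34.2/0.189) = (1/6)·ln(181.0) = 0.8664.
ζ = δ/√(4π² + δ²) = 0.8664/√(39.48 + 0.751) = 0.8664/6.343 = 0.1366.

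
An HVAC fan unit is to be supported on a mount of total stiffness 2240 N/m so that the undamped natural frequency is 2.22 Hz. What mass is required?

ω_n = 2πf_n = 2π × 2.22 = 13.95 rad/s.
m = k/ω_n² = 2240/13.95² = 2240/194.6 = 11.51 kg.

11.5 kg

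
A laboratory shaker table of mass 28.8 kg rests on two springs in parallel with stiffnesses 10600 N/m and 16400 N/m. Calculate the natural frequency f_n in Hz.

4.87 Hz

Parallel springs add: k_eq = 10600 + 16400 = 27000 N/m.
ω_n = √(k_eq/m) = √(27000/28.8) = √937.5 = 30.62 rad/s.
f_n = ω_n/(2π) = 30.62/6.283 = 4.873 Hz.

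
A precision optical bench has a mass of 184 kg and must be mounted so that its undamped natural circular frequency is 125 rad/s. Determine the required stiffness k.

k = m·ω_n² = 184 × 125.0² = 184 × 15620 = 2875000 N/m.

2880000 N/m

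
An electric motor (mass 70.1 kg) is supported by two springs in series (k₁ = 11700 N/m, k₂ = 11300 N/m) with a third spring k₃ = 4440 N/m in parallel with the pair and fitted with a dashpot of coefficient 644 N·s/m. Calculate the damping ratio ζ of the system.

0.381

Series pair: k_s = k₁k₂/(k₁+k₂) = (11700)(11300)/(11700 + 11300) = 5748 N/m. In parallel with k₃: k_eq = 5748 + 4440 = 10190 N/m.
ω_n = √(k_eq/m) = √(10190/70.1) = 12.06 rad/s.
Critical damping c_c = 2√(k_eq·m) = 2√(10190 × 70.1) = 1690 N·s/m, so ζ = c/c_c = 644/1690 = 0.3810.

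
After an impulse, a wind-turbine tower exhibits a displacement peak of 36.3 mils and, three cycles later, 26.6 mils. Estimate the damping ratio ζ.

Logarithmic decrement δ = (1/n)·ln(x₀/x_n) = (1/3)·ln(36.3/26.6) = (1/3)·ln(1.365) = 0.1036.
ζ = δ/√(4π² + δ²) = 0.1036/√(39.48 + 0.0107) = 0.1036/6.284 = 0.01649.

0.0165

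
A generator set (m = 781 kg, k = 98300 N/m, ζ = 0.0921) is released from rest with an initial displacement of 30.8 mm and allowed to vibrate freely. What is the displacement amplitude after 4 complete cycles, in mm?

Logarithmic decrement δ = 2πζ/√(1 − ζ²) = 2π × 0.09210/√(1 − 0.00848) = 0.5812.
After n cycles, x_n/x₀ = e^(−nδ), so x_4 = 30.8 × e^(−4 × 0.5812) = 30.8 × 0.09782 = 3.013 mm.

3.01 mm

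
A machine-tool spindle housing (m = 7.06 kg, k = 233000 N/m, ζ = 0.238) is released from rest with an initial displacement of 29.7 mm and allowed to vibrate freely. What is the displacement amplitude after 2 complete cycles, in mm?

Logarithmic decrement δ = 2πζ/√(1 − ζ²) = 2π × 0.2380/√(1 − 0.0566) = 1.540.
After n cycles, x_n/x₀ = e^(−nδ), so x_2 = 29.7 × e^(−2 × 1.540) = 29.7 × 0.04599 = 1.366 mm.

1.37 mm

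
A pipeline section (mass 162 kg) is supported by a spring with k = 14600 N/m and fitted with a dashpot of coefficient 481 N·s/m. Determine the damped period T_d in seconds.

0.670 s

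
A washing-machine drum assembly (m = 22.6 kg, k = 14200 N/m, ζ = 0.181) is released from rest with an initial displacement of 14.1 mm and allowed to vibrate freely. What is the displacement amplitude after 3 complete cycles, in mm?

0.439 mm

Logarithmic decrement δ = 2πζ/√(1 − ζ²) = 2π × 0.1810/√(1 − 0.0328) = 1.156.
After n cycles, x_n/x₀ = e^(−nδ), so x_3 = 14.1 × e^(−3 × 1.156) = 14.1 × 0.03115 = 0.4392 mm.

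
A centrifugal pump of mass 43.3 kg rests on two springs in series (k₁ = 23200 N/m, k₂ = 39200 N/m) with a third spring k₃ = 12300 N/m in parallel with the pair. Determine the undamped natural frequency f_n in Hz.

Series pair: k_s = k₁k₂/(k₁+k₂) = (23200)(39200)/(23200 + 39200) = 14570 N/m. In parallel with k₃: k_eq = 14570 + 12300 = 26870 N/m.
ω_n = √(k_eq/m) = √(26870/43.3) = √620.7 = 24.91 rad/s.
f_n = ω_n/(2π) = 24.91/6.283 = 3.965 Hz.

3.97 Hz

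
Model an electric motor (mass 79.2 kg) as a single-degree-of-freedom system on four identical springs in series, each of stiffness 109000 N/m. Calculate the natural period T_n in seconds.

0.339 s

Series springs: 1/k_eq = 4/109000, so k_eq = 109000/4 = 27250 N/m.
ω_n = √(k_eq/m) = √(27250/79.2) = √344.1 = 18.55 rad/s.
T_n = 2π/ω_n = 6.283/18.55 = 0.3387 s.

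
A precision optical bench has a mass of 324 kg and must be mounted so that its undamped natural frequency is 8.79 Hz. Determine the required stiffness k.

ω_n = 2πf_n = 2π × 8.79 = 55.23 rad/s.
k = m·ω_n² = 324 × 55.23² = 324 × 3050 = 988300 N/m.

988000 N/m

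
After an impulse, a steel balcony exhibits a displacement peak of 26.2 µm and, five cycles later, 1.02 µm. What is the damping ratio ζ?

0.103

Logarithmic decrement δ = (1/n)·ln(x₀/x_n) = (1/5)·ln(26.2/1.02) = (1/5)·ln(25.69) = 0.6492.
ζ = δ/√(4π² + δ²) = 0.6492/√(39.48 + 0.421) = 0.6492/6.317 = 0.1028.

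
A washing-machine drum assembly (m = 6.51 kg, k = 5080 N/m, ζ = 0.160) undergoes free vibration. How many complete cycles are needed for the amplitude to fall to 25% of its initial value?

2 cycles

Logarithmic decrement δ = 2πζ/√(1 − ζ²) = 2π × 0.1600/√(1 − 0.0256) = 1.018.
x_n/x₀ = e^(−nδ) ≤ 0.25; take ln: n ≥ ln(1/0.25)/δ = 1.386/1.018 = 1.361.
So 2 complete cycles are required.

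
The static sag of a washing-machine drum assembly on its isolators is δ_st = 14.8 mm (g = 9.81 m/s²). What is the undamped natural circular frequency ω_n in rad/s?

ω_n = √(g/δ_st) = √(9.81/0.0148) = √662.8 = 25.75 rad/s.

25.7 rad/s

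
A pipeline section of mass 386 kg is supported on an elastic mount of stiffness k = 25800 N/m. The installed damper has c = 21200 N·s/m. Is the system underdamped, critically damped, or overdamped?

overdamped

c_c = 2√(k·m) = 6312 N·s/m; ζ = c/c_c = 21200/6312 = 3.36.
Since ζ > 1 the system is overdamped.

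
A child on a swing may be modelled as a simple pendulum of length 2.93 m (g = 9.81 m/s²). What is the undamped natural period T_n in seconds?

For a simple pendulum ω_n = √(g/L) = √(9.81/2.93) = √3.348 = 1.830 rad/s.
T_n = 2π/ω_n = 6.283/1.830 = 3.434 s.

3.43 s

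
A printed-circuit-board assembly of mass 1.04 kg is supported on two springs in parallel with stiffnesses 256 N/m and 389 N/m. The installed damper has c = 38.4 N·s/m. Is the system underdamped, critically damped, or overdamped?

underdamped

Parallel springs add: k_eq = 256 + 389 = 645.0 N/m.
c_c = 2√(k_eq·m) = 51.80 N·s/m; ζ = c/c_c = 38.4/51.80 = 0.741.
Since ζ < 1 the system is underdamped.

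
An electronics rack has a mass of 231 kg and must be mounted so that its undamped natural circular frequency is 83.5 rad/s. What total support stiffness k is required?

1610000 N/m

k = m·ω_n² = 231 × 83.50² = 231 × 6972 = 1611000 N/m.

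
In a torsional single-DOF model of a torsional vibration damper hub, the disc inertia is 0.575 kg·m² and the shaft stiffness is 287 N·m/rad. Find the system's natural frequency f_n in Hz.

ω_n = √(k_t/J) = √(287/0.575) = √499.1 = 22.34 rad/s.
f_n = ω_n/(2π) = 22.34/6.283 = 3.556 Hz.

3.56 Hz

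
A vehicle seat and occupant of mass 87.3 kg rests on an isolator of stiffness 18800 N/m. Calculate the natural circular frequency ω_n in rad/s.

ω_n = √(k/m) = √(18800/87.3) = √215.3 = 14.67 rad/s.

14.7 rad/s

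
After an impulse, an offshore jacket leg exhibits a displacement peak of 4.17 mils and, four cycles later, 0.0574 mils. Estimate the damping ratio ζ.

0.168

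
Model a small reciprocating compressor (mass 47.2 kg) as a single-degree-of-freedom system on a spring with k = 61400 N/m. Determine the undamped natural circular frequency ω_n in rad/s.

36.1 rad/s

ω_n = √(k/m) = √(61400/47.2) = √1301 = 36.07 rad/s.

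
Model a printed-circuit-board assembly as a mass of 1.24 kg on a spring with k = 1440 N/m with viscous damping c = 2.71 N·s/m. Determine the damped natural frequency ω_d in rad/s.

34.1 rad/s

ω_n = √(k/m) = √(1440/1.24) = 34.08 rad/s.
Critical damping c_c = 2√(k·m) = 2√(1440 × 1.24) = 84.51 N·s/m, so ζ = c/c_c = 2.71/84.51 = 0.03207.
ω_d = ω_n√(1 − ζ²) = 34.08 × √(1 − 0.00103) = 34.06 rad/s.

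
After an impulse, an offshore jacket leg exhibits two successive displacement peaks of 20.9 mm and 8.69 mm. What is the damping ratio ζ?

Logarithmic decrement δ = (1/n)·ln(x₀/x_n) = (1/1)·ln(20.9/8.69) = (1/1)·ln(2.405) = 0.8776.
ζ = δ/√(4π² + δ²) = 0.8776/√(39.48 + 0.770) = 0.8776/6.344 = 0.1383.

0.138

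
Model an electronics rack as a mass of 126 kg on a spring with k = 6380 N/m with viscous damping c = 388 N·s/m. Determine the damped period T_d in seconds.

ω_n = √(k/m) = √(6380/126) = 7.116 rad/s.
Critical damping c_c = 2√(k·m) = 2√(6380 × 126) = 1793 N·s/m, so ζ = c/c_c = 388/1793 = 0.2164.
ω_d = ω_n√(1 − ζ²) = 7.116 × √(1 − 0.0468) = 6.947 rad/s.
T_d = 2π/ω_d = 0.9044 s.

0.904 s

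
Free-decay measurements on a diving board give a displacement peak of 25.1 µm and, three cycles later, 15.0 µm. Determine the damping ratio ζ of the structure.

0.0273

Logarithmic decrement δ = (1/n)·ln(x₀/x_n) = (1/3)·ln(25.1/15.0) = (1/3)·ln(1.673) = 0.1716.
ζ = δ/√(4π² + δ²) = 0.1716/√(39.48 + 0.0294) = 0.1716/6.286 = 0.02730.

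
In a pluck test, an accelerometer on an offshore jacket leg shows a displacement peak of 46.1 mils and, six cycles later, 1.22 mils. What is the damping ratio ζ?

0.0959

Logarithmic decrement δ = (1/n)·ln(x₀/x_n) = (1/6)·ln(46.1/1.22) = (1/6)·ln(37.79) = 0.6053.
ζ = δ/√(4π² + δ²) = 0.6053/√(39.48 + 0.366) = 0.6053/6.312 = 0.09590.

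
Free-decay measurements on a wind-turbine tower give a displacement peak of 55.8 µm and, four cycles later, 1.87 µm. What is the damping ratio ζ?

0.134

Logarithmic decrement δ = (1/n)·ln(x₀/x_n) = (1/4)·ln(55.8/1.87) = (1/4)·ln(29.84) = 0.8490.
ζ = δ/√(4π² + δ²) = 0.8490/√(39.48 + 0.721) = 0.8490/6.340 = 0.1339.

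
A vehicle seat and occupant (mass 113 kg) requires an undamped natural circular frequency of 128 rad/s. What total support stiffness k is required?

k = m·ω_n² = 113 × 128.0² = 113 × 16380 = 1851000 N/m.

1850000 N/m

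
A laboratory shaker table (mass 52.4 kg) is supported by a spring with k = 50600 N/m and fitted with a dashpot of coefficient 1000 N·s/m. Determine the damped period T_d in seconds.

ω_n = √(k/m) = √(50600/52.4) = 31.07 rad/s.
Critical damping c_c = 2√(k·m) = 2√(50600 × 52.4) = 3257 N·s/m, so ζ = c/c_c = 1000/3257 = 0.3071.
ω_d = ω_n√(1 − ζ²) = 31.07 × √(1 − 0.0943) = 29.57 rad/s.
T_d = 2π/ω_d = 0.2125 s.

0.212 s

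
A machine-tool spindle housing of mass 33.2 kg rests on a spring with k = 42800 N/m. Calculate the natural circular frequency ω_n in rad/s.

ω_n = √(k/m) = √(42800/33.2) = √1289 = 35.90 rad/s.

35.9 rad/s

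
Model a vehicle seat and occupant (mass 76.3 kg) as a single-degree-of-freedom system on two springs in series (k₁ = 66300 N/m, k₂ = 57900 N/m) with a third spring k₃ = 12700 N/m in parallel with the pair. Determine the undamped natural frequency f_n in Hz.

Series pair: k_s = k₁k₂/(k₁+k₂) = (66300)(57900)/(66300 + 57900) = 30910 N/m. In parallel with k₃: k_eq = 30910 + 12700 = 43610 N/m.
ω_n = √(k_eq/m) = √(43610/76.3) = √571.5 = 23.91 rad/s.
f_n = ω_n/(2π) = 23.91/6.283 = 3.805 Hz.

3.80 Hz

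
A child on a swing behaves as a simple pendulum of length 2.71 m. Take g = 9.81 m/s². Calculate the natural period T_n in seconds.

For a simple pendulum ω_n = √(g/L) = √(9.81/2.71) = √3.620 = 1.903 rad/s.
T_n = 2π/ω_n = 6.283/1.903 = 3.302 s.

3.30 s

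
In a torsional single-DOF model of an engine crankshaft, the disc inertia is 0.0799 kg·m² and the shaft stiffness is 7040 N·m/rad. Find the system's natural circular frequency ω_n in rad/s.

297 rad/s

ω_n = √(k_t/J) = √(7040/0.0799) = √88110 = 296.8 rad/s.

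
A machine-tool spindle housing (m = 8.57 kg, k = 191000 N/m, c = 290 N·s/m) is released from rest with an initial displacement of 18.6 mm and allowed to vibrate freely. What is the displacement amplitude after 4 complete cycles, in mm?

ζ = c/(2√(km)) = 290/(2√(191000 × 8.57)) = 290/2559 = 0.1133.
Logarithmic decrement δ = 2πζ/√(1 − ζ²) = 2π × 0.1133/√(1 − 0.0128) = 0.7167.
After n cycles, x_n/x₀ = e^(−nδ), so x_4 = 18.6 × e^(−4 × 0.7167) = 18.6 × 0.05688 = 1.058 mm.

1.06 mm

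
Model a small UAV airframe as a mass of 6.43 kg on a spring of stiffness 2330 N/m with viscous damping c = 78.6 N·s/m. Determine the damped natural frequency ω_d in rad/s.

18.0 rad/s

ω_n = √(k/m) = √(2330/6.43) = 19.04 rad/s.
Critical damping c_c = 2√(k·m) = 2√(2330 × 6.43) = 244.8 N·s/m, so ζ = c/c_c = 78.6/244.8 = 0.3211.
ω_d = ω_n√(1 − ζ²) = 19.04 × √(1 − 0.103) = 18.03 rad/s.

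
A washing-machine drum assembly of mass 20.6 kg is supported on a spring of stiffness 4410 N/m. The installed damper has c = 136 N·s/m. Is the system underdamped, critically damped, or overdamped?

c_c = 2√(k·m) = 602.8 N·s/m; ζ = c/c_c = 136/602.8 = 0.226.
Since ζ < 1 the system is underdamped.

underdamped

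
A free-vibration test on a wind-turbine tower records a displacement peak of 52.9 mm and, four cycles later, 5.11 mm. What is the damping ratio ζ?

0.0926

Logarithmic decrement δ = (1/n)·ln(x₀/x_n) = (1/4)·ln(52.9/5.11) = (1/4)·ln(10.35) = 0.5843.
ζ = δ/√(4π² + δ²) = 0.5843/√(39.48 + 0.341) = 0.5843/6.310 = 0.09259.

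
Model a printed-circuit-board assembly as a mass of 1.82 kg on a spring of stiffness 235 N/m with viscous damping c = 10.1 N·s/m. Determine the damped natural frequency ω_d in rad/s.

ω_n = √(k/m) = √(235.0/1.82) = 11.36 rad/s.
Critical damping c_c = 2√(k·m) = 2√(235.0 × 1.82) = 41.36 N·s/m, so ζ = c/c_c = 10.1/41.36 = 0.2442.
ω_d = ω_n√(1 − ζ²) = 11.36 × √(1 − 0.0596) = 11.02 rad/s.

11.0 rad/s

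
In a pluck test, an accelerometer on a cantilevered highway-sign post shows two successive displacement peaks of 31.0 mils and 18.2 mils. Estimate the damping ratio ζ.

0.0845

Logarithmic decrement δ = (1/n)·ln(x₀/x_n) = (1/1)·ln(31.0/18.2) = (1/1)·ln(1.703) = 0.5326.
ζ = δ/√(4π² + δ²) = 0.5326/√(39.48 + 0.284) = 0.5326/6.306 = 0.08446.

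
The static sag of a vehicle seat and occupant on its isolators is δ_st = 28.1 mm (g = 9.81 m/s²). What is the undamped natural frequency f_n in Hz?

2.97 Hz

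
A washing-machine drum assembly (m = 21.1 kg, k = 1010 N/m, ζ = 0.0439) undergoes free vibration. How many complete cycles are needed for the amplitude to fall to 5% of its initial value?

11 cycles

Logarithmic decrement δ = 2πζ/√(1 − ζ²) = 2π × 0.04390/√(1 − 0.00193) = 0.2761.
x_n/x₀ = e^(−nδ) ≤ 0.05; take ln: n ≥ ln(1/0.05)/δ = 2.996/0.2761 = 10.85.
So 11 complete cycles are required.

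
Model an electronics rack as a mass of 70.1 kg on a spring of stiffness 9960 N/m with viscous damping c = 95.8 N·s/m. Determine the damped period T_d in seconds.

0.528 s

ω_n = √(k/m) = √(9960/70.1) = 11.92 rad/s.
Critical damping c_c = 2√(k·m) = 2√(9960 × 70.1) = 1671 N·s/m, so ζ = c/c_c = 95.8/1671 = 0.05733.
ω_d = ω_n√(1 − ζ²) = 11.92 × √(1 − 0.00329) = 11.90 rad/s.
T_d = 2π/ω_d = 0.5280 s.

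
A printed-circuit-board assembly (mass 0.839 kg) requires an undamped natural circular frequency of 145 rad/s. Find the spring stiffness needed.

17600 N/m

k = m·ω_n² = 0.839 × 145.0² = 0.839 × 21020 = 17640 N/m.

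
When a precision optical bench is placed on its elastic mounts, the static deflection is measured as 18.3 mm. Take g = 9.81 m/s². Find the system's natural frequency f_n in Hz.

ω_n = √(g/δ_st) = √(9.81/0.0183) = √536.1 = 23.15 rad/s.
f_n = ω_n/(2π) = 23.15/6.283 = 3.685 Hz.

3.68 Hz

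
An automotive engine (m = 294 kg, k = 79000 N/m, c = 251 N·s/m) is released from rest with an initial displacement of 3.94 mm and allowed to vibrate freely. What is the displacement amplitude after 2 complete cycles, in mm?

2.84 mm

ζ = c/(2√(km)) = 251/(2√(79000 × 294)) = 251/9639 = 0.02604.
Logarithmic decrement δ = 2πζ/√(1 − ζ²) = 2π × 0.02604/√(1 − 0.000678) = 0.1637.
After n cycles, x_n/x₀ = e^(−nδ), so x_2 = 3.94 × e^(−2 × 0.1637) = 3.94 × 0.7208 = 2.840 mm.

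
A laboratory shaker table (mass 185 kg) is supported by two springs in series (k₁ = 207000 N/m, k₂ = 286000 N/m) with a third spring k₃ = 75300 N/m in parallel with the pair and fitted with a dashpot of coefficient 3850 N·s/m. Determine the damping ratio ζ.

0.320

Series pair: k_s = k₁k₂/(k₁+k₂) = (207000)(286000)/(207000 + 286000) = 120100 N/m. In parallel with k₃: k_eq = 120100 + 75300 = 195400 N/m.
ω_n = √(k_eq/m) = √(195400/185) = 32.50 rad/s.
Critical damping c_c = 2√(k_eq·m) = 2√(195400 × 185) = 12020 N·s/m, so ζ = c/c_c = 3850/12020 = 0.3202.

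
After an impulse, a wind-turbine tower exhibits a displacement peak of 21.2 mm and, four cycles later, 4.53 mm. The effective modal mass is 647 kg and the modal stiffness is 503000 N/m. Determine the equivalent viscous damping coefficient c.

Logarithmic decrement δ = (1/n)·ln(x₀/x_n) = (1/4)·ln(21.2/4.53) = (1/4)·ln(4.680) = 0.3858.
ζ = δ/√(4π² + δ²) = 0.3858/√(39.48 + 0.149) = 0.3858/6.295 = 0.06129.
c = ζ · 2√(km) = 0.06129 × 2√(503000 × 647) = 0.06129 × 36080 = 2211 N·s/m.

2210 N·s/m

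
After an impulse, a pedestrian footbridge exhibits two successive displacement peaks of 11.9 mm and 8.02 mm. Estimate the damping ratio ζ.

0.0627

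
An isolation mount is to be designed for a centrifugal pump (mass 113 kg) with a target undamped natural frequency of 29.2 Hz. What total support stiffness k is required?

ω_n = 2πf_n = 2π × 29.2 = 183.5 rad/s.
k = m·ω_n² = 113 × 183.5² = 113 × 33660 = 3804000 N/m.

3800000 N/m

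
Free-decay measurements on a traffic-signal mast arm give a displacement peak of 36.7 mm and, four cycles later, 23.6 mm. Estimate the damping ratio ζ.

0.0176

Logarithmic decrement δ = (1/n)·ln(x₀/x_n) = (1/4)·ln(36.7/23.6) = (1/4)·ln(1.555) = 0.1104.
ζ = δ/√(4π² + δ²) = 0.1104/√(39.48 + 0.0122) = 0.1104/6.284 = 0.01757.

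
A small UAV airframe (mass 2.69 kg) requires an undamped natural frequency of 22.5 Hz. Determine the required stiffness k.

53800 N/m

ω_n = 2πf_n = 2π × 22.5 = 141.4 rad/s.
k = m·ω_n² = 2.69 × 141.4² = 2.69 × 19990 = 53760 N/m.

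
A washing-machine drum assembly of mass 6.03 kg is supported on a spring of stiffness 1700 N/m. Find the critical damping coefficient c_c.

202 N·s/m

c_c = 2√(k·m) = 2√(1700 × 6.03) = 2 × 101.2 = 202.5 N·s/m.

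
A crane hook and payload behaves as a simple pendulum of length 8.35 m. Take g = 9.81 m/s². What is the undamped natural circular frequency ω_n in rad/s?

1.08 rad/s

For a simple pendulum ω_n = √(g/L) = √(9.81/8.35) = √1.175 = 1.084 rad/s.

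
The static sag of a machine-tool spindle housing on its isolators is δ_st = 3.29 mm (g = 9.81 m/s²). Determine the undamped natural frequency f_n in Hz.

ω_n = √(g/δ_st) = √(9.81/0.00329) = √2982 = 54.61 rad/s.
f_n = ω_n/(2π) = 54.61/6.283 = 8.691 Hz.

8.69 Hz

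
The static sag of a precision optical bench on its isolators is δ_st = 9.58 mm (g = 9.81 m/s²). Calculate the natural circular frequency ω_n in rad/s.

ω_n = √(g/δ_st) = √(9.81/0.00958) = √1024 = 32.00 rad/s.

32.0 rad/s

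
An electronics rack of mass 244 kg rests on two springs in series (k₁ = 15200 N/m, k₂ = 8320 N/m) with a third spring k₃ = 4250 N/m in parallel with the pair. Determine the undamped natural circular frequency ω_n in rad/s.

Series pair: k_s = k₁k₂/(k₁+k₂) = (15200)(8320)/(15200 + 8320) = 5377 N/m. In parallel with k₃: k_eq = 5377 + 4250 = 9627 N/m.
ω_n = √(k_eq/m) = √(9627/244) = √39.45 = 6.281 rad/s.

6.28 rad/s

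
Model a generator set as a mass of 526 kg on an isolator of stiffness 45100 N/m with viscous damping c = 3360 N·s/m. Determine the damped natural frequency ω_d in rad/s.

8.69 rad/s

ω_n = √(k/m) = √(45100/526) = 9.260 rad/s.
Critical damping c_c = 2√(k·m) = 2√(45100 × 526) = 9741 N·s/m, so ζ = c/c_c = 3360/9741 = 0.3449.
ω_d = ω_n√(1 − ζ²) = 9.260 × √(1 − 0.119) = 8.691 rad/s.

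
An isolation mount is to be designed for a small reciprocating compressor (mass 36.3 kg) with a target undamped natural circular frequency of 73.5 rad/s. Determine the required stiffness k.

k = m·ω_n² = 36.3 × 73.50² = 36.3 × 5402 = 196100 N/m.

196000 N/m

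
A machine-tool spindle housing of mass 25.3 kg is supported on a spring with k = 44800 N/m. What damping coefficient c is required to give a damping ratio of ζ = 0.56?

c_c = 2√(k·m) = 2√(44800 × 25.3) = 2129 N·s/m.
c = ζ·c_c = 0.56 × 2129 = 1192 N·s/m.

1190 N·s/m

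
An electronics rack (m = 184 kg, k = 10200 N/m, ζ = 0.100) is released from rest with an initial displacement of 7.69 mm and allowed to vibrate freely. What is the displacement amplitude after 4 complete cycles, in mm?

0.615 mm

Logarithmic decrement δ = 2πζ/√(1 − ζ²) = 2π × 0.1000/√(1 − 0.0100) = 0.6315.
After n cycles, x_n/x₀ = e^(−nδ), so x_4 = 7.69 × e^(−4 × 0.6315) = 7.69 × 0.07998 = 0.6151 mm.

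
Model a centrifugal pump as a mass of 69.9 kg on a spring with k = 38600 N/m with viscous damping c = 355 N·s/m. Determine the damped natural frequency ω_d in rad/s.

ω_n = √(k/m) = √(38600/69.9) = 23.50 rad/s.
Critical damping c_c = 2√(k·m) = 2√(38600 × 69.9) = 3285 N·s/m, so ζ = c/c_c = 355/3285 = 0.1081.
ω_d = ω_n√(1 − ζ²) = 23.50 × √(1 − 0.0117) = 23.36 rad/s.

23.4 rad/s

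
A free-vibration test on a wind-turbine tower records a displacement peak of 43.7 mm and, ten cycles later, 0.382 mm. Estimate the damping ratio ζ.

Logarithmic decrement δ = (1/n)·ln(x₀/x_n) = (1/10)·ln(43.7/0.382) = (1/10)·ln(114.4) = 0.4740.
ζ = δ/√(4π² + δ²) = 0.4740/√(39.48 + 0.225) = 0.4740/6.301 = 0.07522.

0.0752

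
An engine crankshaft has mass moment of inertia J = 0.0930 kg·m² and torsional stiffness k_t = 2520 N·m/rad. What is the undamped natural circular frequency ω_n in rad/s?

165 rad/s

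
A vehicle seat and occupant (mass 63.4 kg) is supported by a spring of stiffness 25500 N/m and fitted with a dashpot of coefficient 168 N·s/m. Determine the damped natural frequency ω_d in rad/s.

20.0 rad/s

ω_n = √(k/m) = √(25500/63.4) = 20.06 rad/s.
Critical damping c_c = 2√(k·m) = 2√(25500 × 63.4) = 2543 N·s/m, so ζ = c/c_c = 168/2543 = 0.06606.
ω_d = ω_n√(1 − ζ²) = 20.06 × √(1 − 0.00436) = 20.01 rad/s.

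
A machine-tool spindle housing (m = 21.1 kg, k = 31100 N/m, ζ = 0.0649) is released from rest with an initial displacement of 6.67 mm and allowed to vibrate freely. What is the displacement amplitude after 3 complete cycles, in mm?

1.96 mm

Logarithmic decrement δ = 2πζ/√(1 − ζ²) = 2π × 0.06490/√(1 − 0.00421) = 0.4086.
After n cycles, x_n/x₀ = e^(−nδ), so x_3 = 6.67 × e^(−3 × 0.4086) = 6.67 × 0.2935 = 1.958 mm.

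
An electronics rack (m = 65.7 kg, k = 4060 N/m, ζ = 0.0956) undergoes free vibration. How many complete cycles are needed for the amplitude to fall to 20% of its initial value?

3 cycles

Logarithmic decrement δ = 2πζ/√(1 − ζ²) = 2π × 0.09560/√(1 − 0.00914) = 0.6034.
x_n/x₀ = e^(−nδ) ≤ 0.2; take ln: n ≥ ln(1/0.2)/δ = 1.609/0.6034 = 2.667.
So 3 complete cycles are required.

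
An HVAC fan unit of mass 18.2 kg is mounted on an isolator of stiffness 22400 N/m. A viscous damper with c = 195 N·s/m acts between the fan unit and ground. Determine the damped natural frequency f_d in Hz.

5.52 Hz

ω_n = √(k/m) = √(22400/18.2) = 35.08 rad/s.
Critical damping c_c = 2√(k·m) = 2√(22400 × 18.2) = 1277 N·s/m, so ζ = c/c_c = 195/1277 = 0.1527.
ω_d = ω_n√(1 − ζ²) = 35.08 × √(1 − 0.0233) = 34.67 rad/s.
f_d = ω_d/(2π) = 5.518 Hz.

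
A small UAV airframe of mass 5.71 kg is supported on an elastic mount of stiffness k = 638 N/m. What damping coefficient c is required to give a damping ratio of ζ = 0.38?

c_c = 2√(k·m) = 2√(638.0 × 5.71) = 120.7 N·s/m.
c = ζ·c_c = 0.38 × 120.7 = 45.87 N·s/m.

45.9 N·s/m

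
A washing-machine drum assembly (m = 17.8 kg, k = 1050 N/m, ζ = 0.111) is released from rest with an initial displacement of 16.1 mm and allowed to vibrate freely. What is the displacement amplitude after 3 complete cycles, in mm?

Logarithmic decrement δ = 2πζ/√(1 − ζ²) = 2π × 0.1110/√(1 − 0.0123) = 0.7018.
After n cycles, x_n/x₀ = e^(−nδ), so x_3 = 16.1 × e^(−3 × 0.7018) = 16.1 × 0.1218 = 1.961 mm.

1.96 mm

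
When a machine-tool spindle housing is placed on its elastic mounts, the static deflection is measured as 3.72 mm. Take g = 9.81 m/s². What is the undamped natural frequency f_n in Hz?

8.17 Hz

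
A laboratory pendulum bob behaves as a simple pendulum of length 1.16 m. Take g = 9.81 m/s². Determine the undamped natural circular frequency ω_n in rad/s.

For a simple pendulum ω_n = √(g/L) = √(9.81/1.16) = √8.457 = 2.908 rad/s.

2.91 rad/s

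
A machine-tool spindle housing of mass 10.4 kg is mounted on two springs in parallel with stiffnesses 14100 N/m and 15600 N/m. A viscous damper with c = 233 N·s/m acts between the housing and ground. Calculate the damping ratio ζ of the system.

Parallel springs add: k_eq = 14100 + 15600 = 29700 N/m.
ω_n = √(k_eq/m) = √(29700/10.4) = 53.44 rad/s.
Critical damping c_c = 2√(k_eq·m) = 2√(29700 × 10.4) = 1112 N·s/m, so ζ = c/c_c = 233/1112 = 0.2096.

0.210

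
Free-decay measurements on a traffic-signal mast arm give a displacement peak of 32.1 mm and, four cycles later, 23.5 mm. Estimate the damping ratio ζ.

Logarithmic decrement δ = (1/n)·ln(x₀/x_n) = (1/4)·ln(32.1/23.5) = (1/4)·ln(1.366) = 0.07796.
ζ = δ/√(4π² + δ²) = 0.07796/√(39.48 + 0.00608) = 0.07796/6.284 = 0.01241.

0.0124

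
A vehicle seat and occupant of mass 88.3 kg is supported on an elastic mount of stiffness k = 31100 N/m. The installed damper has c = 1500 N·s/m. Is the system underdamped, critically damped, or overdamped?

underdamped

c_c = 2√(k·m) = 3314 N·s/m; ζ = c/c_c = 1500/3314 = 0.453.
Since ζ < 1 the system is underdamped.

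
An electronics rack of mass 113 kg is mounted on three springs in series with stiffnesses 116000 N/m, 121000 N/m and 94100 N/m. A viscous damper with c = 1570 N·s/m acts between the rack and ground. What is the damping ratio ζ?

0.387

Series springs: 1/k_eq = 1/116000 + 1/121000 + 1/94100 = 2.751×10^-5, so k_eq = 36350 N/m.
ω_n = √(k_eq/m) = √(36350/113) = 17.93 rad/s.
Critical damping c_c = 2√(k_eq·m) = 2√(36350 × 113) = 4053 N·s/m, so ζ = c/c_c = 1570/4053 = 0.3873.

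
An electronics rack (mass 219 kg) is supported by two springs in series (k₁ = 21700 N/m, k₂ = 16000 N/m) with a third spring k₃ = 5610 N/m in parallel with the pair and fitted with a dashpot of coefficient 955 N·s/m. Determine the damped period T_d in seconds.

Series pair: k_s = k₁k₂/(k₁+k₂) = (21700)(16000)/(21700 + 16000) = 9210 N/m. In parallel with k₃: k_eq = 9210 + 5610 = 14820 N/m.
ω_n = √(k_eq/m) = √(14820/219) = 8.226 rad/s.
Critical damping c_c = 2√(k_eq·m) = 2√(14820 × 219) = 3603 N·s/m, so ζ = c/c_c = 955/3603 = 0.2651.
ω_d = ω_n√(1 − ζ²) = 8.226 × √(1 − 0.0703) = 7.932 rad/s.
T_d = 2π/ω_d = 0.7921 s.

0.792 s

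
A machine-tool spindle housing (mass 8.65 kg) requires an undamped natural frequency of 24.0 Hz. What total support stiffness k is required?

ω_n = 2πf_n = 2π × 24.0 = 150.8 rad/s.
k = m·ω_n² = 8.65 × 150.8² = 8.65 × 22740 = 196700 N/m.

197000 N/m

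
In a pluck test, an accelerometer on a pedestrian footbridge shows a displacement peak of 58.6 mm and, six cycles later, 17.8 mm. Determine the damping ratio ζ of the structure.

0.0316

Logarithmic decrement δ = (1/n)·ln(x₀/x_n) = (1/6)·ln(58.6/17.8) = (1/6)·ln(3.292) = 0.1986.
ζ = δ/√(4π² + δ²) = 0.1986/√(39.48 + 0.0394) = 0.1986/6.286 = 0.03159.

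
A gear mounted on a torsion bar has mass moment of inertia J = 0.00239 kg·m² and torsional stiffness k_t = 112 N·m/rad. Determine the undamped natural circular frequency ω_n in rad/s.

ω_n = √(k_t/J) = √(112/0.00239) = √46860 = 216.5 rad/s.

216 rad/s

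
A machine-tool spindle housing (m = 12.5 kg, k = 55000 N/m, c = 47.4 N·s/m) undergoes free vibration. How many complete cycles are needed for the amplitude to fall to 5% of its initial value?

ζ = c/(2√(km)) = 47.4/(2√(55000 × 12.5)) = 47.4/1658 = 0.02858.
Logarithmic decrement δ = 2πζ/√(1 − ζ²) = 2π × 0.02858/√(1 − 0.000817) = 0.1797.
x_n/x₀ = e^(−nδ) ≤ 0.05; take ln: n ≥ ln(1/0.05)/δ = 2.996/0.1797 = 16.67.
So 17 complete cycles are required.

17 cycles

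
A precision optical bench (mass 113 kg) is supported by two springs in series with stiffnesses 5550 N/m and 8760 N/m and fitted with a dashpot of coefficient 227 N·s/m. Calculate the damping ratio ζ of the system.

Series springs: 1/k_eq = 1/5550 + 1/8760 = 0.0002943, so k_eq = 3397 N/m.
ω_n = √(k_eq/m) = √(3397/113) = 5.483 rad/s.
Critical damping c_c = 2√(k_eq·m) = 2√(3397 × 113) = 1239 N·s/m, so ζ = c/c_c = 227/1239 = 0.1832.

0.183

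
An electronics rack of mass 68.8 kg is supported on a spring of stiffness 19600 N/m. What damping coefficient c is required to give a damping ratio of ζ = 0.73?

1700 N·s/m

c_c = 2√(k·m) = 2√(19600 × 68.8) = 2322 N·s/m.
c = ζ·c_c = 0.73 × 2322 = 1695 N·s/m.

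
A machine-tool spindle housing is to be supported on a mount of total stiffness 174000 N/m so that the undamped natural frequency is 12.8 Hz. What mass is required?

26.9 kg

ω_n = 2πf_n = 2π × 12.8 = 80.42 rad/s.
m = k/ω_n² = 174000/80.42² = 174000/6468 = 26.90 kg.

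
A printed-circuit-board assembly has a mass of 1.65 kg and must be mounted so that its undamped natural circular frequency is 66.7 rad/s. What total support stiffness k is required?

7340 N/m

k = m·ω_n² = 1.65 × 66.70² = 1.65 × 4449 = 7341 N/m.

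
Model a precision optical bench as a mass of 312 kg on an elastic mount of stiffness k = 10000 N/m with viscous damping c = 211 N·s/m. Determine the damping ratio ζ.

ω_n = √(k/m) = √(10000/312) = 5.661 rad/s.
Critical damping c_c = 2√(k·m) = 2√(10000 × 312) = 3533 N·s/m, so ζ = c/c_c = 211/3533 = 0.05973.

0.0597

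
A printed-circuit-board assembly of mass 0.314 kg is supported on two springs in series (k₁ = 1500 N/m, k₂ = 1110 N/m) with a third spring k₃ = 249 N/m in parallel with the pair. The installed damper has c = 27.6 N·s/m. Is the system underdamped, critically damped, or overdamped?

Series pair: k_s = k₁k₂/(k₁+k₂) = (1500)(1110)/(1500 + 1110) = 637.9 N/m. In parallel with k₃: k_eq = 637.9 + 249 = 886.9 N/m.
c_c = 2√(k_eq·m) = 33.38 N·s/m; ζ = c/c_c = 27.6/33.38 = 0.827.
Since ζ < 1 the system is underdamped.

underdamped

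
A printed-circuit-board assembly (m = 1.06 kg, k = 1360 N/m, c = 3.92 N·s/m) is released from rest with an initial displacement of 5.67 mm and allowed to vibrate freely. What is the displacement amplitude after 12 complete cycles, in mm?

0.115 mm

ζ = c/(2√(km)) = 3.92/(2√(1360 × 1.06)) = 3.92/75.94 = 0.05162.
Logarithmic decrement δ = 2πζ/√(1 − ζ²) = 2π × 0.05162/√(1 − 0.00266) = 0.3248.
After n cycles, x_n/x₀ = e^(−nδ), so x_12 = 5.67 × e^(−12 × 0.3248) = 5.67 × 0.02029 = 0.1151 mm.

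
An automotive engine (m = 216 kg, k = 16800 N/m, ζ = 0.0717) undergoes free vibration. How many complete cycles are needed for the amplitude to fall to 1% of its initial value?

11 cycles

Logarithmic decrement δ = 2πζ/√(1 − ζ²) = 2π × 0.07170/√(1 − 0.00514) = 0.4517.
x_n/x₀ = e^(−nδ) ≤ 0.01; take ln: n ≥ ln(1/0.01)/δ = 4.605/0.4517 = 10.20.
So 11 complete cycles are required.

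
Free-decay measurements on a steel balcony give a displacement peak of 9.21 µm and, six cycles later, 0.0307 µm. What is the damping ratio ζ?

0.150

Logarithmic decrement δ = (1/n)·ln(x₀/x_n) = (1/6)·ln(9.21/0.0307) = (1/6)·ln(300.0) = 0.9506.
ζ = δ/√(4π² + δ²) = 0.9506/√(39.48 + 0.904) = 0.9506/6.355 = 0.1496.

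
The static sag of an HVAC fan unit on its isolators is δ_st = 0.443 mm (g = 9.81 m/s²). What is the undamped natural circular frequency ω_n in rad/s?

149 rad/s

ω_n = √(g/δ_st) = √(9.81/0.000443) = √22140 = 148.8 rad/s.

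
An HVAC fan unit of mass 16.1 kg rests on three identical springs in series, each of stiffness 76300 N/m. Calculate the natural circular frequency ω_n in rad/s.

39.7 rad/s

Series springs: 1/k_eq = 3/76300, so k_eq = 76300/3 = 25430 N/m.
ω_n = √(k_eq/m) = √(25430/16.1) = √1580 = 39.75 rad/s.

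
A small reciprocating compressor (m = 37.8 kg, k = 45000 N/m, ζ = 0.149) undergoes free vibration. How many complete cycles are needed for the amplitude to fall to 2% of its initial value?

5 cycles

Logarithmic decrement δ = 2πζ/√(1 − ζ²) = 2π × 0.1490/√(1 − 0.0222) = 0.9468.
x_n/x₀ = e^(−nδ) ≤ 0.02; take ln: n ≥ ln(1/0.02)/δ = 3.912/0.9468 = 4.132.
So 5 complete cycles are required.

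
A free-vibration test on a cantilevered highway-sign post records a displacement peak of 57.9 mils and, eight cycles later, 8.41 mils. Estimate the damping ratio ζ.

0.0384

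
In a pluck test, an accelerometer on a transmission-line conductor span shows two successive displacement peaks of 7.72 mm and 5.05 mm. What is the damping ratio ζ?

0.0674

Logarithmic decrement δ = (1/n)·ln(x₀/x_n) = (1/1)·ln(7.72/5.05) = (1/1)·ln(1.529) = 0.4244.
ζ = δ/√(4π² + δ²) = 0.4244/√(39.48 + 0.180) = 0.4244/6.298 = 0.06740.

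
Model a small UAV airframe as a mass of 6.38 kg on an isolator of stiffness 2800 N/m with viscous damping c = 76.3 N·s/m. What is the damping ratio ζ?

0.285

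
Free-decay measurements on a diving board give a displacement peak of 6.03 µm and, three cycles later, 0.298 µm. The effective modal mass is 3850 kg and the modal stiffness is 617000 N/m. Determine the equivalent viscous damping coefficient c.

Logarithmic decrement δ = (1/n)·ln(x₀/x_n) = (1/3)·ln(6.03/0.298) = (1/3)·ln(20.23) = 1.002.
ζ = δ/√(4π² + δ²) = 1.002/√(39.48 + 1.00) = 1.002/6.363 = 0.1576.
c = ζ · 2√(km) = 0.1576 × 2√(617000 × 3850) = 0.1576 × 97480 = 15360 N·s/m.

15400 N·s/m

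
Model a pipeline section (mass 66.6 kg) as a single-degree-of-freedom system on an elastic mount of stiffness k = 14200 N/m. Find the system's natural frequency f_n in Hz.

2.32 Hz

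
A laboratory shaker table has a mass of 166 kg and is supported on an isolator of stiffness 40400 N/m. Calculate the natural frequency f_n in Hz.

2.48 Hz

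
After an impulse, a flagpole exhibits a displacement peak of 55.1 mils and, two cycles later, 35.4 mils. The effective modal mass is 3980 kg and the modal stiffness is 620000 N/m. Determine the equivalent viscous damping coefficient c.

Logarithmic decrement δ = (1/n)·ln(x₀/x_n) = (1/2)·ln(55.1/35.4) = (1/2)·ln(1.556) = 0.2212.
ζ = δ/√(4π² + δ²) = 0.2212/√(39.48 + 0.0489) = 0.2212/6.287 = 0.03519.
c = ζ · 2√(km) = 0.03519 × 2√(620000 × 3980) = 0.03519 × 99350 = 3496 N·s/m.

3500 N·s/m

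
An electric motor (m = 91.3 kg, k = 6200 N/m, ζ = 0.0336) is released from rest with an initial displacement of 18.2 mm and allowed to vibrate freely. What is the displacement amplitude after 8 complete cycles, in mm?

3.36 mm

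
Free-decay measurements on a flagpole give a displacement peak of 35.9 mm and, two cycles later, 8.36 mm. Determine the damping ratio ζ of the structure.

0.115

Logarithmic decrement δ = (1/n)·ln(x₀/x_n) = (1/2)·ln(35.9/8.36) = (1/2)·ln(4.294) = 0.7286.
ζ = δ/√(4π² + δ²) = 0.7286/√(39.48 + 0.531) = 0.7286/6.325 = 0.1152.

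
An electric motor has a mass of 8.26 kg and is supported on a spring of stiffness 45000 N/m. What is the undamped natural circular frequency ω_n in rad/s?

ω_n = √(k/m) = √(45000/8.26) = √5448 = 73.81 rad/s.

73.8 rad/s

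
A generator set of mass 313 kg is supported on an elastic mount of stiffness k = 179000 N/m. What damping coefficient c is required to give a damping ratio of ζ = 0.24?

c_c = 2√(k·m) = 2√(179000 × 313) = 14970 N·s/m.
c = ζ·c_c = 0.24 × 14970 = 3593 N·s/m.

3590 N·s/m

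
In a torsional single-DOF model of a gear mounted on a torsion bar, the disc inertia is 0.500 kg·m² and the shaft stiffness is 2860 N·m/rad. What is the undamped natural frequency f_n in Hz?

ω_n = √(k_t/J) = √(2860/0.500) = √5720 = 75.63 rad/s.
f_n = ω_n/(2π) = 75.63/6.283 = 12.04 Hz.

12.0 Hz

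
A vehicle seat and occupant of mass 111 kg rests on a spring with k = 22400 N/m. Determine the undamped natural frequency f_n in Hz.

ω_n = √(k/m) = √(22400/111) = √201.8 = 14.21 rad/s.
f_n = ω_n/(2π) = 14.21/6.283 = 2.261 Hz.

2.26 Hz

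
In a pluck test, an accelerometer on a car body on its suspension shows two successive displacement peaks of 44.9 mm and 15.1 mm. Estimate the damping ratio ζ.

0.171

Logarithmic decrement δ = (1/n)·ln(x₀/x_n) = (1/1)·ln(44.9/15.1) = (1/1)·ln(2.974) = 1.090.
ζ = δ/√(4π² + δ²) = 1.090/√(39.48 + 1.19) = 1.090/6.377 = 0.1709.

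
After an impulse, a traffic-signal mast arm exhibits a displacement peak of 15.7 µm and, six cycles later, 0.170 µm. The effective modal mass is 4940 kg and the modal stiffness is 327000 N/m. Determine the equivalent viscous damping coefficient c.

Logarithmic decrement δ = (1/n)·ln(x₀/x_n) = (1/6)·ln(15.7/0.170) = (1/6)·ln(92.35) = 0.7543.
ζ = δ/√(4π² + δ²) = 0.7543/√(39.48 + 0.569) = 0.7543/6.328 = 0.1192.
c = ζ · 2√(km) = 0.1192 × 2√(327000 × 4940) = 0.1192 × 80380 = 9581 N·s/m.

9580 N·s/m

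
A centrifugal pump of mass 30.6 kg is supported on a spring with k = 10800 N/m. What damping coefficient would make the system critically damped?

1150 N·s/m

c_c = 2√(k·m) = 2√(10800 × 30.6) = 2 × 574.9 = 1150 N·s/m.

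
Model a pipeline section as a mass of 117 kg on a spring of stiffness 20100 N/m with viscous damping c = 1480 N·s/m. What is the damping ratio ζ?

0.483

ω_n = √(k/m) = √(20100/117) = 13.11 rad/s.
Critical damping c_c = 2√(k·m) = 2√(20100 × 117) = 3067 N·s/m, so ζ = c/c_c = 1480/3067 = 0.4825.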